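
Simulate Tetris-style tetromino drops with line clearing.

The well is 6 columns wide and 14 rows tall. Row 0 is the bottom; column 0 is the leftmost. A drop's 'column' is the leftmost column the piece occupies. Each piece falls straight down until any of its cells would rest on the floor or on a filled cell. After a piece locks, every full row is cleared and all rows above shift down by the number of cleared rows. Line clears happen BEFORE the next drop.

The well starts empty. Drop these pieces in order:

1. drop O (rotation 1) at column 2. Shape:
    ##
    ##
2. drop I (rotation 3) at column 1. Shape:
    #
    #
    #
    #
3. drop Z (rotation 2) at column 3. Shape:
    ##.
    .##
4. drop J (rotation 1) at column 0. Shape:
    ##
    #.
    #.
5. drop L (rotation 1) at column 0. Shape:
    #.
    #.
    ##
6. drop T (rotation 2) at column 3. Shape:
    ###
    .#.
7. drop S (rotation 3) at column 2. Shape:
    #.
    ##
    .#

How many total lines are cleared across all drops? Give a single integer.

Answer: 0

Derivation:
Drop 1: O rot1 at col 2 lands with bottom-row=0; cleared 0 line(s) (total 0); column heights now [0 0 2 2 0 0], max=2
Drop 2: I rot3 at col 1 lands with bottom-row=0; cleared 0 line(s) (total 0); column heights now [0 4 2 2 0 0], max=4
Drop 3: Z rot2 at col 3 lands with bottom-row=1; cleared 0 line(s) (total 0); column heights now [0 4 2 3 3 2], max=4
Drop 4: J rot1 at col 0 lands with bottom-row=2; cleared 0 line(s) (total 0); column heights now [5 5 2 3 3 2], max=5
Drop 5: L rot1 at col 0 lands with bottom-row=5; cleared 0 line(s) (total 0); column heights now [8 6 2 3 3 2], max=8
Drop 6: T rot2 at col 3 lands with bottom-row=3; cleared 0 line(s) (total 0); column heights now [8 6 2 5 5 5], max=8
Drop 7: S rot3 at col 2 lands with bottom-row=5; cleared 0 line(s) (total 0); column heights now [8 6 8 7 5 5], max=8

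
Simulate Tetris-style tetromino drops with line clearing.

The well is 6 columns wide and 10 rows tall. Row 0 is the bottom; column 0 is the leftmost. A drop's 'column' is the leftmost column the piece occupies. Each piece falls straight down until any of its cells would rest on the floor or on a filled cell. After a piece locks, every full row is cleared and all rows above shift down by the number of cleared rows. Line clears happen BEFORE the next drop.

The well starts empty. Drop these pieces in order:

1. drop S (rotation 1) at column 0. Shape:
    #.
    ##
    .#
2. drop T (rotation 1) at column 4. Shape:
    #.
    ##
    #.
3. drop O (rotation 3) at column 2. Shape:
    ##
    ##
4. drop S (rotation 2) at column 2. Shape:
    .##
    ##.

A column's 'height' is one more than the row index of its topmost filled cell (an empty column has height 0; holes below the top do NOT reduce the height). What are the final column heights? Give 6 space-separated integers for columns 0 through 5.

Drop 1: S rot1 at col 0 lands with bottom-row=0; cleared 0 line(s) (total 0); column heights now [3 2 0 0 0 0], max=3
Drop 2: T rot1 at col 4 lands with bottom-row=0; cleared 0 line(s) (total 0); column heights now [3 2 0 0 3 2], max=3
Drop 3: O rot3 at col 2 lands with bottom-row=0; cleared 1 line(s) (total 1); column heights now [2 1 1 1 2 0], max=2
Drop 4: S rot2 at col 2 lands with bottom-row=1; cleared 0 line(s) (total 1); column heights now [2 1 2 3 3 0], max=3

Answer: 2 1 2 3 3 0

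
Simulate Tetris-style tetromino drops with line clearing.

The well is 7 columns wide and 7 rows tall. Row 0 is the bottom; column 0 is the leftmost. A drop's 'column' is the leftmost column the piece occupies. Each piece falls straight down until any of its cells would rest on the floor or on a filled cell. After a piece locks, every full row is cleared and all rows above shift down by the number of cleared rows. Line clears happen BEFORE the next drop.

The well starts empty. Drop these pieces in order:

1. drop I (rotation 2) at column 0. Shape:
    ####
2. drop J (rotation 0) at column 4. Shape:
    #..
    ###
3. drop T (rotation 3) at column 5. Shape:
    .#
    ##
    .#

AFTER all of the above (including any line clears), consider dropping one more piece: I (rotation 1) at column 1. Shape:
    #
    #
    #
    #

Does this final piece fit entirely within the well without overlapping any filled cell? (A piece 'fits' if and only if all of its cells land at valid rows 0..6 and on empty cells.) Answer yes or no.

Answer: yes

Derivation:
Drop 1: I rot2 at col 0 lands with bottom-row=0; cleared 0 line(s) (total 0); column heights now [1 1 1 1 0 0 0], max=1
Drop 2: J rot0 at col 4 lands with bottom-row=0; cleared 1 line(s) (total 1); column heights now [0 0 0 0 1 0 0], max=1
Drop 3: T rot3 at col 5 lands with bottom-row=0; cleared 0 line(s) (total 1); column heights now [0 0 0 0 1 2 3], max=3
Test piece I rot1 at col 1 (width 1): heights before test = [0 0 0 0 1 2 3]; fits = True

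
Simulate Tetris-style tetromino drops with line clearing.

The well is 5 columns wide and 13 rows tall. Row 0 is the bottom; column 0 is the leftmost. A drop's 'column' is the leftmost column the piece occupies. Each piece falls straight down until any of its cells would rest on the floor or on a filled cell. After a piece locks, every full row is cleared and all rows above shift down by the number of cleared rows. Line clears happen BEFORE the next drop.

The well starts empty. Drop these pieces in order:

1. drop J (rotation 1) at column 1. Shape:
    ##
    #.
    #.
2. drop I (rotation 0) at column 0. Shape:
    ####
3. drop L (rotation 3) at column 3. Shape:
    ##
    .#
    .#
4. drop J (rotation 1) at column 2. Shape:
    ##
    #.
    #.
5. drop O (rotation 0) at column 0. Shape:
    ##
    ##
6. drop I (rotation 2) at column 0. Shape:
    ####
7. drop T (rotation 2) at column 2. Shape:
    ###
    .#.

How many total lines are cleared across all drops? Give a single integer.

Drop 1: J rot1 at col 1 lands with bottom-row=0; cleared 0 line(s) (total 0); column heights now [0 3 3 0 0], max=3
Drop 2: I rot0 at col 0 lands with bottom-row=3; cleared 0 line(s) (total 0); column heights now [4 4 4 4 0], max=4
Drop 3: L rot3 at col 3 lands with bottom-row=2; cleared 1 line(s) (total 1); column heights now [0 3 3 4 4], max=4
Drop 4: J rot1 at col 2 lands with bottom-row=3; cleared 0 line(s) (total 1); column heights now [0 3 6 6 4], max=6
Drop 5: O rot0 at col 0 lands with bottom-row=3; cleared 1 line(s) (total 2); column heights now [4 4 5 5 3], max=5
Drop 6: I rot2 at col 0 lands with bottom-row=5; cleared 0 line(s) (total 2); column heights now [6 6 6 6 3], max=6
Drop 7: T rot2 at col 2 lands with bottom-row=6; cleared 0 line(s) (total 2); column heights now [6 6 8 8 8], max=8

Answer: 2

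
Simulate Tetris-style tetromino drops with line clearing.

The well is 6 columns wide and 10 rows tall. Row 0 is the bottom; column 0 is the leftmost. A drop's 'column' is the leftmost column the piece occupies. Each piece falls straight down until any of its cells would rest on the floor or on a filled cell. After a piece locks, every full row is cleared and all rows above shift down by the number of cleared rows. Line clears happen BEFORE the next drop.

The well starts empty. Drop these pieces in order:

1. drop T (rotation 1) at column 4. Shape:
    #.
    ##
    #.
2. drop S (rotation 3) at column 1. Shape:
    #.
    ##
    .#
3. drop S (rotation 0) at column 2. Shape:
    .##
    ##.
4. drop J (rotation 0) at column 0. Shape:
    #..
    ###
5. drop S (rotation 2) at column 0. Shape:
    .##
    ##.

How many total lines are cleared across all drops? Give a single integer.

Drop 1: T rot1 at col 4 lands with bottom-row=0; cleared 0 line(s) (total 0); column heights now [0 0 0 0 3 2], max=3
Drop 2: S rot3 at col 1 lands with bottom-row=0; cleared 0 line(s) (total 0); column heights now [0 3 2 0 3 2], max=3
Drop 3: S rot0 at col 2 lands with bottom-row=2; cleared 0 line(s) (total 0); column heights now [0 3 3 4 4 2], max=4
Drop 4: J rot0 at col 0 lands with bottom-row=3; cleared 0 line(s) (total 0); column heights now [5 4 4 4 4 2], max=5
Drop 5: S rot2 at col 0 lands with bottom-row=5; cleared 0 line(s) (total 0); column heights now [6 7 7 4 4 2], max=7

Answer: 0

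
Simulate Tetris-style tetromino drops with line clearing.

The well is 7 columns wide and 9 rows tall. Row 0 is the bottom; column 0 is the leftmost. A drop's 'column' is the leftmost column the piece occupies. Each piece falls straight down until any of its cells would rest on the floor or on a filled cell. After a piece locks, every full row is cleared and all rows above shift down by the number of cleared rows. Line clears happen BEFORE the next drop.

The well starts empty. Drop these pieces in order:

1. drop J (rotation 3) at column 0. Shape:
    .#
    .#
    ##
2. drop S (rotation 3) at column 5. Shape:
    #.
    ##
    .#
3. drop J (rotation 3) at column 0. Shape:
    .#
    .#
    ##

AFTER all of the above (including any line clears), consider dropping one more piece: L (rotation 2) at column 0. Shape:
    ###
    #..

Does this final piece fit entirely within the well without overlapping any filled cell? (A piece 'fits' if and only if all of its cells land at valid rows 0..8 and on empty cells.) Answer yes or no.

Answer: yes

Derivation:
Drop 1: J rot3 at col 0 lands with bottom-row=0; cleared 0 line(s) (total 0); column heights now [1 3 0 0 0 0 0], max=3
Drop 2: S rot3 at col 5 lands with bottom-row=0; cleared 0 line(s) (total 0); column heights now [1 3 0 0 0 3 2], max=3
Drop 3: J rot3 at col 0 lands with bottom-row=3; cleared 0 line(s) (total 0); column heights now [4 6 0 0 0 3 2], max=6
Test piece L rot2 at col 0 (width 3): heights before test = [4 6 0 0 0 3 2]; fits = True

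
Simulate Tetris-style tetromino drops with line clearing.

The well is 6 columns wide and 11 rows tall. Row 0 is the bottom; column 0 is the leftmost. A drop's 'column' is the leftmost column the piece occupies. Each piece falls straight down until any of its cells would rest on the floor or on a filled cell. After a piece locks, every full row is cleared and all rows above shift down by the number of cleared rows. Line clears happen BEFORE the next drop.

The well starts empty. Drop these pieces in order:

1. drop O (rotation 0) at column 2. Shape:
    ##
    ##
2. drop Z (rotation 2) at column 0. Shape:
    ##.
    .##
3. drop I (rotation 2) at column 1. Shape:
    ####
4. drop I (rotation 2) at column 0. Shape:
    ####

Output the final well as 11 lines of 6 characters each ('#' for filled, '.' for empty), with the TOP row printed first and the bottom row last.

Drop 1: O rot0 at col 2 lands with bottom-row=0; cleared 0 line(s) (total 0); column heights now [0 0 2 2 0 0], max=2
Drop 2: Z rot2 at col 0 lands with bottom-row=2; cleared 0 line(s) (total 0); column heights now [4 4 3 2 0 0], max=4
Drop 3: I rot2 at col 1 lands with bottom-row=4; cleared 0 line(s) (total 0); column heights now [4 5 5 5 5 0], max=5
Drop 4: I rot2 at col 0 lands with bottom-row=5; cleared 0 line(s) (total 0); column heights now [6 6 6 6 5 0], max=6

Answer: ......
......
......
......
......
####..
.####.
##....
.##...
..##..
..##..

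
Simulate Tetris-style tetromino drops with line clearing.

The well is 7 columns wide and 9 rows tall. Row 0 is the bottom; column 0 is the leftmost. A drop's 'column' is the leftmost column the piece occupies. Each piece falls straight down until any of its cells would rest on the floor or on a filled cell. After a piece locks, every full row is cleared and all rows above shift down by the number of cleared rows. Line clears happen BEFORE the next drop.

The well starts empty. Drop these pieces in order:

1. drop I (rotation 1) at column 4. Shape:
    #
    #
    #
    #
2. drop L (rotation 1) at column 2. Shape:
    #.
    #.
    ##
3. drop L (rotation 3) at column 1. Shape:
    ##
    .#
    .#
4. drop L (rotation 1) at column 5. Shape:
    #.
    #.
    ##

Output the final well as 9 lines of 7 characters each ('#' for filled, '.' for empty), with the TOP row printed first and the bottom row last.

Answer: .......
.......
.......
.##....
..#....
..#.#..
..#.##.
..#.##.
..#####

Derivation:
Drop 1: I rot1 at col 4 lands with bottom-row=0; cleared 0 line(s) (total 0); column heights now [0 0 0 0 4 0 0], max=4
Drop 2: L rot1 at col 2 lands with bottom-row=0; cleared 0 line(s) (total 0); column heights now [0 0 3 1 4 0 0], max=4
Drop 3: L rot3 at col 1 lands with bottom-row=3; cleared 0 line(s) (total 0); column heights now [0 6 6 1 4 0 0], max=6
Drop 4: L rot1 at col 5 lands with bottom-row=0; cleared 0 line(s) (total 0); column heights now [0 6 6 1 4 3 1], max=6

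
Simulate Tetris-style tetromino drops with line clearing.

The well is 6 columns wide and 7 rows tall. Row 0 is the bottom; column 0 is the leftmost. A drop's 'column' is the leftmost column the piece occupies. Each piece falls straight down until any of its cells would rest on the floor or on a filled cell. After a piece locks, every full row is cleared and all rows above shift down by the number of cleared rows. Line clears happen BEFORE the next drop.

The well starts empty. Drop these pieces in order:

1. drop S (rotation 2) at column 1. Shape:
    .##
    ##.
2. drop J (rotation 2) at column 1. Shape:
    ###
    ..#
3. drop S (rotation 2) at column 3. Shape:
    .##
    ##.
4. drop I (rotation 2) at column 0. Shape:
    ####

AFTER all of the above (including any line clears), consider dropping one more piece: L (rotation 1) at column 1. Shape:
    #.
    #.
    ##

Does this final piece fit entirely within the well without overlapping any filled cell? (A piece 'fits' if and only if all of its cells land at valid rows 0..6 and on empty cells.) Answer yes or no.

Drop 1: S rot2 at col 1 lands with bottom-row=0; cleared 0 line(s) (total 0); column heights now [0 1 2 2 0 0], max=2
Drop 2: J rot2 at col 1 lands with bottom-row=2; cleared 0 line(s) (total 0); column heights now [0 4 4 4 0 0], max=4
Drop 3: S rot2 at col 3 lands with bottom-row=4; cleared 0 line(s) (total 0); column heights now [0 4 4 5 6 6], max=6
Drop 4: I rot2 at col 0 lands with bottom-row=5; cleared 1 line(s) (total 1); column heights now [0 4 4 5 5 0], max=5
Test piece L rot1 at col 1 (width 2): heights before test = [0 4 4 5 5 0]; fits = True

Answer: yes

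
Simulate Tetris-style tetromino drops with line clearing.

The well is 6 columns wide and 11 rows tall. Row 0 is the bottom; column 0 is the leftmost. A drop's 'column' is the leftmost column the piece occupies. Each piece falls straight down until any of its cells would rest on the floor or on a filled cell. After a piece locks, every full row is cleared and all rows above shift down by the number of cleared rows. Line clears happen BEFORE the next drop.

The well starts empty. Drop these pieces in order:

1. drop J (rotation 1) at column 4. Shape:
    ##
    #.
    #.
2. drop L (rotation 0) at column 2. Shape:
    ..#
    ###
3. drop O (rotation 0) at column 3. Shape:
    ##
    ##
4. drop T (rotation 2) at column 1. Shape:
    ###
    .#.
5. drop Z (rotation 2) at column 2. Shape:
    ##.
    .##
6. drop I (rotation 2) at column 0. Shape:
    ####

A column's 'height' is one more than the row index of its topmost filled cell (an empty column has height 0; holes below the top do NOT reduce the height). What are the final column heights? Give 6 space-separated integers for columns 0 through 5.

Drop 1: J rot1 at col 4 lands with bottom-row=0; cleared 0 line(s) (total 0); column heights now [0 0 0 0 3 3], max=3
Drop 2: L rot0 at col 2 lands with bottom-row=3; cleared 0 line(s) (total 0); column heights now [0 0 4 4 5 3], max=5
Drop 3: O rot0 at col 3 lands with bottom-row=5; cleared 0 line(s) (total 0); column heights now [0 0 4 7 7 3], max=7
Drop 4: T rot2 at col 1 lands with bottom-row=6; cleared 0 line(s) (total 0); column heights now [0 8 8 8 7 3], max=8
Drop 5: Z rot2 at col 2 lands with bottom-row=8; cleared 0 line(s) (total 0); column heights now [0 8 10 10 9 3], max=10
Drop 6: I rot2 at col 0 lands with bottom-row=10; cleared 0 line(s) (total 0); column heights now [11 11 11 11 9 3], max=11

Answer: 11 11 11 11 9 3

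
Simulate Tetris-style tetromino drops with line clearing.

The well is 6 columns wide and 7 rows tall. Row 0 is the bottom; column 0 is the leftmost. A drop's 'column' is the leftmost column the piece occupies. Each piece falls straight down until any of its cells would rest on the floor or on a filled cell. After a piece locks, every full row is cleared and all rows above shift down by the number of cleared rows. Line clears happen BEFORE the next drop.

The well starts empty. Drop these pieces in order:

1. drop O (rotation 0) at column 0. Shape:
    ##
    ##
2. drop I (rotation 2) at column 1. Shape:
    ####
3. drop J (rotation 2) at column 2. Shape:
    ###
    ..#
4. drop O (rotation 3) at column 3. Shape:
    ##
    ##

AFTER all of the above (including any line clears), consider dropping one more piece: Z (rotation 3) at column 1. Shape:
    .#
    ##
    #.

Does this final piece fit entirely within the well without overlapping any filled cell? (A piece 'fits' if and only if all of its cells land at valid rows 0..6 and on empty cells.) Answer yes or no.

Drop 1: O rot0 at col 0 lands with bottom-row=0; cleared 0 line(s) (total 0); column heights now [2 2 0 0 0 0], max=2
Drop 2: I rot2 at col 1 lands with bottom-row=2; cleared 0 line(s) (total 0); column heights now [2 3 3 3 3 0], max=3
Drop 3: J rot2 at col 2 lands with bottom-row=3; cleared 0 line(s) (total 0); column heights now [2 3 5 5 5 0], max=5
Drop 4: O rot3 at col 3 lands with bottom-row=5; cleared 0 line(s) (total 0); column heights now [2 3 5 7 7 0], max=7
Test piece Z rot3 at col 1 (width 2): heights before test = [2 3 5 7 7 0]; fits = True

Answer: yes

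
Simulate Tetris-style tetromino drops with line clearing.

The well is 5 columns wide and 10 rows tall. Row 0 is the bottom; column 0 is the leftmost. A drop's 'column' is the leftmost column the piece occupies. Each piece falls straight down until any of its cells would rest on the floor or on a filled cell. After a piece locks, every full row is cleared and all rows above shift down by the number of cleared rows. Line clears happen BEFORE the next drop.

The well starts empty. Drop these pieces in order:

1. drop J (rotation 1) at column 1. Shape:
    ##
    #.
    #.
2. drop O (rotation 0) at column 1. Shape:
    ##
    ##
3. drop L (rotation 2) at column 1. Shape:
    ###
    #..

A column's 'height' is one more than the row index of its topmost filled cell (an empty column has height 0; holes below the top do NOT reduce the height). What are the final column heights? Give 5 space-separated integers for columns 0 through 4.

Answer: 0 7 7 7 0

Derivation:
Drop 1: J rot1 at col 1 lands with bottom-row=0; cleared 0 line(s) (total 0); column heights now [0 3 3 0 0], max=3
Drop 2: O rot0 at col 1 lands with bottom-row=3; cleared 0 line(s) (total 0); column heights now [0 5 5 0 0], max=5
Drop 3: L rot2 at col 1 lands with bottom-row=5; cleared 0 line(s) (total 0); column heights now [0 7 7 7 0], max=7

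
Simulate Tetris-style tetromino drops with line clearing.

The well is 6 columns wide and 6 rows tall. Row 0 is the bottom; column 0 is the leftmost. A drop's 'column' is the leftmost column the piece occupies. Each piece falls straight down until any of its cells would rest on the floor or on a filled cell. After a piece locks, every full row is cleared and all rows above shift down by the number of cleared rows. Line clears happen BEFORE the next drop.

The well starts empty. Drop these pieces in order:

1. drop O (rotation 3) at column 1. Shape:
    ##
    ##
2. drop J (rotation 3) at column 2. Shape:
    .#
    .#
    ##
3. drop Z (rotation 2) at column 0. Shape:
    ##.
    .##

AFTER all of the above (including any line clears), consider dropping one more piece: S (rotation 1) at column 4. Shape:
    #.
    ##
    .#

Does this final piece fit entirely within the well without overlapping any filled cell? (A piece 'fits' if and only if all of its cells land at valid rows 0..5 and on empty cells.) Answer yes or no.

Answer: yes

Derivation:
Drop 1: O rot3 at col 1 lands with bottom-row=0; cleared 0 line(s) (total 0); column heights now [0 2 2 0 0 0], max=2
Drop 2: J rot3 at col 2 lands with bottom-row=2; cleared 0 line(s) (total 0); column heights now [0 2 3 5 0 0], max=5
Drop 3: Z rot2 at col 0 lands with bottom-row=3; cleared 0 line(s) (total 0); column heights now [5 5 4 5 0 0], max=5
Test piece S rot1 at col 4 (width 2): heights before test = [5 5 4 5 0 0]; fits = True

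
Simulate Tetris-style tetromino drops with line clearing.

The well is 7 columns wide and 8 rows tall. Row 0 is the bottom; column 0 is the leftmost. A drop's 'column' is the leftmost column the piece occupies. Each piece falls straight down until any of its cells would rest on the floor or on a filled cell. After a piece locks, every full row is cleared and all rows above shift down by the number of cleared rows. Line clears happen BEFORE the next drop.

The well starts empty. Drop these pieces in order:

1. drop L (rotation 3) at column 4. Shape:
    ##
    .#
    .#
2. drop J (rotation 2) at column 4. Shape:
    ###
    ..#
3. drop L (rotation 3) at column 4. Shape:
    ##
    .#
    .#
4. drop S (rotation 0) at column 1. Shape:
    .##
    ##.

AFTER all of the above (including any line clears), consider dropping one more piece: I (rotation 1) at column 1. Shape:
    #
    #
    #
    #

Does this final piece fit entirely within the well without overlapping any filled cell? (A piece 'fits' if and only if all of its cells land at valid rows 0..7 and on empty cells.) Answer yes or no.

Drop 1: L rot3 at col 4 lands with bottom-row=0; cleared 0 line(s) (total 0); column heights now [0 0 0 0 3 3 0], max=3
Drop 2: J rot2 at col 4 lands with bottom-row=2; cleared 0 line(s) (total 0); column heights now [0 0 0 0 4 4 4], max=4
Drop 3: L rot3 at col 4 lands with bottom-row=4; cleared 0 line(s) (total 0); column heights now [0 0 0 0 7 7 4], max=7
Drop 4: S rot0 at col 1 lands with bottom-row=0; cleared 0 line(s) (total 0); column heights now [0 1 2 2 7 7 4], max=7
Test piece I rot1 at col 1 (width 1): heights before test = [0 1 2 2 7 7 4]; fits = True

Answer: yes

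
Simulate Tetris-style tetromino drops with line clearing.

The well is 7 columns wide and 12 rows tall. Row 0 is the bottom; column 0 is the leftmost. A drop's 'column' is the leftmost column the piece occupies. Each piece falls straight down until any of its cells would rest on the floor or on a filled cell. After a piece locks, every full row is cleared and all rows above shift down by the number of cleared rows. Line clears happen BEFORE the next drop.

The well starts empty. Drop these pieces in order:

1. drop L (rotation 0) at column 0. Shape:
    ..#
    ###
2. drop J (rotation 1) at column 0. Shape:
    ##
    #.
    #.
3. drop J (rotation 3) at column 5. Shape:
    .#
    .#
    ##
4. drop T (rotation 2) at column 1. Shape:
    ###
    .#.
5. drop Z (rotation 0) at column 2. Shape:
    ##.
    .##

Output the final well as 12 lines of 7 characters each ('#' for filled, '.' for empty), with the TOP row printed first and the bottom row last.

Answer: .......
.......
.......
.......
.......
..##...
...##..
.###...
###....
#.....#
#.#...#
###..##

Derivation:
Drop 1: L rot0 at col 0 lands with bottom-row=0; cleared 0 line(s) (total 0); column heights now [1 1 2 0 0 0 0], max=2
Drop 2: J rot1 at col 0 lands with bottom-row=1; cleared 0 line(s) (total 0); column heights now [4 4 2 0 0 0 0], max=4
Drop 3: J rot3 at col 5 lands with bottom-row=0; cleared 0 line(s) (total 0); column heights now [4 4 2 0 0 1 3], max=4
Drop 4: T rot2 at col 1 lands with bottom-row=3; cleared 0 line(s) (total 0); column heights now [4 5 5 5 0 1 3], max=5
Drop 5: Z rot0 at col 2 lands with bottom-row=5; cleared 0 line(s) (total 0); column heights now [4 5 7 7 6 1 3], max=7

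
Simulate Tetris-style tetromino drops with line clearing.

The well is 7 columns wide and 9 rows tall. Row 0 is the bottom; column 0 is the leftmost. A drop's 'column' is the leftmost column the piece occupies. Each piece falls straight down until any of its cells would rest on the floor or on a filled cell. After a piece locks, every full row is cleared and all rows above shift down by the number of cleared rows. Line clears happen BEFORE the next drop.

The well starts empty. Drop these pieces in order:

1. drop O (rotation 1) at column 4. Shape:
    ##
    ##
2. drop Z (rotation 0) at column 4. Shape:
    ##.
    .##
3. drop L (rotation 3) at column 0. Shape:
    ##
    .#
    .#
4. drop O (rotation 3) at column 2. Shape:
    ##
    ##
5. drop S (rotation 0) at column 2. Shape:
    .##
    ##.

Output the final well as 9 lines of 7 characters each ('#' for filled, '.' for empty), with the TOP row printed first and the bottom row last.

Drop 1: O rot1 at col 4 lands with bottom-row=0; cleared 0 line(s) (total 0); column heights now [0 0 0 0 2 2 0], max=2
Drop 2: Z rot0 at col 4 lands with bottom-row=2; cleared 0 line(s) (total 0); column heights now [0 0 0 0 4 4 3], max=4
Drop 3: L rot3 at col 0 lands with bottom-row=0; cleared 0 line(s) (total 0); column heights now [3 3 0 0 4 4 3], max=4
Drop 4: O rot3 at col 2 lands with bottom-row=0; cleared 0 line(s) (total 0); column heights now [3 3 2 2 4 4 3], max=4
Drop 5: S rot0 at col 2 lands with bottom-row=3; cleared 0 line(s) (total 0); column heights now [3 3 4 5 5 4 3], max=5

Answer: .......
.......
.......
.......
...##..
..####.
##...##
.#####.
.#####.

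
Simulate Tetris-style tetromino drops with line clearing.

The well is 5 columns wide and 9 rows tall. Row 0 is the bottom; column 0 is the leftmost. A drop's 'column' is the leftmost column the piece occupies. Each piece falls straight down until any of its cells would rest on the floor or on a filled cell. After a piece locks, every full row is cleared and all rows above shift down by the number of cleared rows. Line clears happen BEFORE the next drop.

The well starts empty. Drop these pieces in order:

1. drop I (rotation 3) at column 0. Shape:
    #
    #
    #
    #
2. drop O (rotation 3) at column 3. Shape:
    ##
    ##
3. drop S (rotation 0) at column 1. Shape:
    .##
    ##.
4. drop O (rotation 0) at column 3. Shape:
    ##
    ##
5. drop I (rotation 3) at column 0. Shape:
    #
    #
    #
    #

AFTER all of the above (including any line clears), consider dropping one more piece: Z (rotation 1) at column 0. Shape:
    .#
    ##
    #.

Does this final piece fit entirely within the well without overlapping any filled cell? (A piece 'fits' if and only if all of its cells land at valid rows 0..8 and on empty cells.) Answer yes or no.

Answer: no

Derivation:
Drop 1: I rot3 at col 0 lands with bottom-row=0; cleared 0 line(s) (total 0); column heights now [4 0 0 0 0], max=4
Drop 2: O rot3 at col 3 lands with bottom-row=0; cleared 0 line(s) (total 0); column heights now [4 0 0 2 2], max=4
Drop 3: S rot0 at col 1 lands with bottom-row=1; cleared 1 line(s) (total 1); column heights now [3 0 2 2 1], max=3
Drop 4: O rot0 at col 3 lands with bottom-row=2; cleared 0 line(s) (total 1); column heights now [3 0 2 4 4], max=4
Drop 5: I rot3 at col 0 lands with bottom-row=3; cleared 0 line(s) (total 1); column heights now [7 0 2 4 4], max=7
Test piece Z rot1 at col 0 (width 2): heights before test = [7 0 2 4 4]; fits = False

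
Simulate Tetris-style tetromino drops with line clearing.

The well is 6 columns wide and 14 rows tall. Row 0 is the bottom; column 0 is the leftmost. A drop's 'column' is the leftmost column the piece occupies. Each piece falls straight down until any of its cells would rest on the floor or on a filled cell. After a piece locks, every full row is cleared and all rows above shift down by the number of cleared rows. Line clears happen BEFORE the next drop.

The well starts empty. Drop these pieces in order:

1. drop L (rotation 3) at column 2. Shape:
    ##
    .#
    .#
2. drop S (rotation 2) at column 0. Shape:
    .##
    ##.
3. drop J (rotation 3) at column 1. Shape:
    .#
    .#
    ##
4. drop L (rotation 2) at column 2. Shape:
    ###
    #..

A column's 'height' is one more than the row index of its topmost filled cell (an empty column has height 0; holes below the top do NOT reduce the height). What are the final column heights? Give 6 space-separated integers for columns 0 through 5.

Drop 1: L rot3 at col 2 lands with bottom-row=0; cleared 0 line(s) (total 0); column heights now [0 0 3 3 0 0], max=3
Drop 2: S rot2 at col 0 lands with bottom-row=2; cleared 0 line(s) (total 0); column heights now [3 4 4 3 0 0], max=4
Drop 3: J rot3 at col 1 lands with bottom-row=4; cleared 0 line(s) (total 0); column heights now [3 5 7 3 0 0], max=7
Drop 4: L rot2 at col 2 lands with bottom-row=7; cleared 0 line(s) (total 0); column heights now [3 5 9 9 9 0], max=9

Answer: 3 5 9 9 9 0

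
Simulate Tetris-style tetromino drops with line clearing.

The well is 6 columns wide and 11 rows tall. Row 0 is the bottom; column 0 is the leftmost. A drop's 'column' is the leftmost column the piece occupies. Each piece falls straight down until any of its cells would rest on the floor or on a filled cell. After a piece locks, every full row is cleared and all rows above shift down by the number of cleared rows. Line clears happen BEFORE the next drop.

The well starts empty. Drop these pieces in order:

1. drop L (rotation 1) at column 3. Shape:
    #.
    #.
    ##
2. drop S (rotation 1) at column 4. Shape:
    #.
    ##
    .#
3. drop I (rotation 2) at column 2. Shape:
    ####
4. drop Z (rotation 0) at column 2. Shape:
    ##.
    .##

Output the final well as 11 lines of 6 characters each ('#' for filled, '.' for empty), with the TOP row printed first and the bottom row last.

Answer: ......
......
......
......
......
..##..
...##.
..####
...##.
...###
...###

Derivation:
Drop 1: L rot1 at col 3 lands with bottom-row=0; cleared 0 line(s) (total 0); column heights now [0 0 0 3 1 0], max=3
Drop 2: S rot1 at col 4 lands with bottom-row=0; cleared 0 line(s) (total 0); column heights now [0 0 0 3 3 2], max=3
Drop 3: I rot2 at col 2 lands with bottom-row=3; cleared 0 line(s) (total 0); column heights now [0 0 4 4 4 4], max=4
Drop 4: Z rot0 at col 2 lands with bottom-row=4; cleared 0 line(s) (total 0); column heights now [0 0 6 6 5 4], max=6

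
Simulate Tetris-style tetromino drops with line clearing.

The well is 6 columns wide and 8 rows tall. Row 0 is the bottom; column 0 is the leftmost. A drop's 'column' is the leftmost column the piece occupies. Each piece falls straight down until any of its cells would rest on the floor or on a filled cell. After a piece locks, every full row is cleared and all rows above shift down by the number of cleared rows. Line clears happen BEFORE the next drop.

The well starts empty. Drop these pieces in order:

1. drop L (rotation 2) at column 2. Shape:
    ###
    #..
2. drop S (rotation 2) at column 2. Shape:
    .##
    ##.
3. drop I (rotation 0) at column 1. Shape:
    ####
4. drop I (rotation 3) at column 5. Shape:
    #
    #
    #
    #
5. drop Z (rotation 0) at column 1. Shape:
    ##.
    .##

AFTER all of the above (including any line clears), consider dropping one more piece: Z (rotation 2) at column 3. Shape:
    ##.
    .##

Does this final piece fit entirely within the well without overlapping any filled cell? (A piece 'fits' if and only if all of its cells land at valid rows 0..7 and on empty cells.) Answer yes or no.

Drop 1: L rot2 at col 2 lands with bottom-row=0; cleared 0 line(s) (total 0); column heights now [0 0 2 2 2 0], max=2
Drop 2: S rot2 at col 2 lands with bottom-row=2; cleared 0 line(s) (total 0); column heights now [0 0 3 4 4 0], max=4
Drop 3: I rot0 at col 1 lands with bottom-row=4; cleared 0 line(s) (total 0); column heights now [0 5 5 5 5 0], max=5
Drop 4: I rot3 at col 5 lands with bottom-row=0; cleared 0 line(s) (total 0); column heights now [0 5 5 5 5 4], max=5
Drop 5: Z rot0 at col 1 lands with bottom-row=5; cleared 0 line(s) (total 0); column heights now [0 7 7 6 5 4], max=7
Test piece Z rot2 at col 3 (width 3): heights before test = [0 7 7 6 5 4]; fits = True

Answer: yes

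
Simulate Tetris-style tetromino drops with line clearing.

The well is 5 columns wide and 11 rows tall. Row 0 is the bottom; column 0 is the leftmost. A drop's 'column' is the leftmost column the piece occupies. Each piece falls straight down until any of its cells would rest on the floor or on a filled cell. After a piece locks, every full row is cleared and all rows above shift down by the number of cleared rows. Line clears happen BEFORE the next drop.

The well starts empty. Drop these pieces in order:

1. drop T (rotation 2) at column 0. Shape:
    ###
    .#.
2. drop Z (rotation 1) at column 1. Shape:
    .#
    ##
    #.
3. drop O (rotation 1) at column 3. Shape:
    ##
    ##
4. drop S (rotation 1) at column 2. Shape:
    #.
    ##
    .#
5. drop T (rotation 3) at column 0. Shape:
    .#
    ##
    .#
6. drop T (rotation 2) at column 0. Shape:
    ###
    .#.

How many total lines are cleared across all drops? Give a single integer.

Answer: 1

Derivation:
Drop 1: T rot2 at col 0 lands with bottom-row=0; cleared 0 line(s) (total 0); column heights now [2 2 2 0 0], max=2
Drop 2: Z rot1 at col 1 lands with bottom-row=2; cleared 0 line(s) (total 0); column heights now [2 4 5 0 0], max=5
Drop 3: O rot1 at col 3 lands with bottom-row=0; cleared 1 line(s) (total 1); column heights now [0 3 4 1 1], max=4
Drop 4: S rot1 at col 2 lands with bottom-row=3; cleared 0 line(s) (total 1); column heights now [0 3 6 5 1], max=6
Drop 5: T rot3 at col 0 lands with bottom-row=3; cleared 0 line(s) (total 1); column heights now [5 6 6 5 1], max=6
Drop 6: T rot2 at col 0 lands with bottom-row=6; cleared 0 line(s) (total 1); column heights now [8 8 8 5 1], max=8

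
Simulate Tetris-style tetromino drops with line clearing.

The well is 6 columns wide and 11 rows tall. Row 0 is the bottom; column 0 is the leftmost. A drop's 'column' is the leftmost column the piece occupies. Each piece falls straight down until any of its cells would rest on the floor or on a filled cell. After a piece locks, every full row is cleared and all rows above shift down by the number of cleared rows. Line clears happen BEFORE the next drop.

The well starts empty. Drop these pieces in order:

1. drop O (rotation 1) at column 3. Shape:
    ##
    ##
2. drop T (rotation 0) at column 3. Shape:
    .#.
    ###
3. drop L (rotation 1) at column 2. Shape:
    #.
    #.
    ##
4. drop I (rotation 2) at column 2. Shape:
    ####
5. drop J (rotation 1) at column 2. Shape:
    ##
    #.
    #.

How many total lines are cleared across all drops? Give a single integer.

Drop 1: O rot1 at col 3 lands with bottom-row=0; cleared 0 line(s) (total 0); column heights now [0 0 0 2 2 0], max=2
Drop 2: T rot0 at col 3 lands with bottom-row=2; cleared 0 line(s) (total 0); column heights now [0 0 0 3 4 3], max=4
Drop 3: L rot1 at col 2 lands with bottom-row=3; cleared 0 line(s) (total 0); column heights now [0 0 6 4 4 3], max=6
Drop 4: I rot2 at col 2 lands with bottom-row=6; cleared 0 line(s) (total 0); column heights now [0 0 7 7 7 7], max=7
Drop 5: J rot1 at col 2 lands with bottom-row=7; cleared 0 line(s) (total 0); column heights now [0 0 10 10 7 7], max=10

Answer: 0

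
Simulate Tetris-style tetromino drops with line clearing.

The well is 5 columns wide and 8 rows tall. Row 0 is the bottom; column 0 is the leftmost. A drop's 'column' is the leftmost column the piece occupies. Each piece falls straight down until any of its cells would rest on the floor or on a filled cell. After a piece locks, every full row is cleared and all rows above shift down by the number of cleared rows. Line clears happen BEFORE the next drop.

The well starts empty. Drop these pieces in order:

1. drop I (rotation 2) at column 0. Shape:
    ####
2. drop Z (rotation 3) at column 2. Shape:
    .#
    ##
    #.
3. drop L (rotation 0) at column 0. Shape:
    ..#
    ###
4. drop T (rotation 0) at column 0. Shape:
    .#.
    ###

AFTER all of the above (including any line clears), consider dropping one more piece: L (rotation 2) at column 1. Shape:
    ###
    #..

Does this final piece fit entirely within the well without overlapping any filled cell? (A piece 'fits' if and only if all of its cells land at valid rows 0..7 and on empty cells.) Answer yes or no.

Answer: no

Derivation:
Drop 1: I rot2 at col 0 lands with bottom-row=0; cleared 0 line(s) (total 0); column heights now [1 1 1 1 0], max=1
Drop 2: Z rot3 at col 2 lands with bottom-row=1; cleared 0 line(s) (total 0); column heights now [1 1 3 4 0], max=4
Drop 3: L rot0 at col 0 lands with bottom-row=3; cleared 0 line(s) (total 0); column heights now [4 4 5 4 0], max=5
Drop 4: T rot0 at col 0 lands with bottom-row=5; cleared 0 line(s) (total 0); column heights now [6 7 6 4 0], max=7
Test piece L rot2 at col 1 (width 3): heights before test = [6 7 6 4 0]; fits = False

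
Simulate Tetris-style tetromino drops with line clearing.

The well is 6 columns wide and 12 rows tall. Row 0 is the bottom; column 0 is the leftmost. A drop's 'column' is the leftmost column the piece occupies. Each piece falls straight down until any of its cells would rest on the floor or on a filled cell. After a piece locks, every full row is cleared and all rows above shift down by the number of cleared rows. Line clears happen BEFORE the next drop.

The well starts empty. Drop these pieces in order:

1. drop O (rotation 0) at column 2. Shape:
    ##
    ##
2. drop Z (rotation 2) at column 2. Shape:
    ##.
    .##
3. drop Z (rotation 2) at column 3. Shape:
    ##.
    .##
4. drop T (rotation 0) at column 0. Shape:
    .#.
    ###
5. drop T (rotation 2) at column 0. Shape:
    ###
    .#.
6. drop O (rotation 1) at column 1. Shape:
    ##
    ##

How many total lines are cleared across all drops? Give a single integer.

Answer: 0

Derivation:
Drop 1: O rot0 at col 2 lands with bottom-row=0; cleared 0 line(s) (total 0); column heights now [0 0 2 2 0 0], max=2
Drop 2: Z rot2 at col 2 lands with bottom-row=2; cleared 0 line(s) (total 0); column heights now [0 0 4 4 3 0], max=4
Drop 3: Z rot2 at col 3 lands with bottom-row=3; cleared 0 line(s) (total 0); column heights now [0 0 4 5 5 4], max=5
Drop 4: T rot0 at col 0 lands with bottom-row=4; cleared 0 line(s) (total 0); column heights now [5 6 5 5 5 4], max=6
Drop 5: T rot2 at col 0 lands with bottom-row=6; cleared 0 line(s) (total 0); column heights now [8 8 8 5 5 4], max=8
Drop 6: O rot1 at col 1 lands with bottom-row=8; cleared 0 line(s) (total 0); column heights now [8 10 10 5 5 4], max=10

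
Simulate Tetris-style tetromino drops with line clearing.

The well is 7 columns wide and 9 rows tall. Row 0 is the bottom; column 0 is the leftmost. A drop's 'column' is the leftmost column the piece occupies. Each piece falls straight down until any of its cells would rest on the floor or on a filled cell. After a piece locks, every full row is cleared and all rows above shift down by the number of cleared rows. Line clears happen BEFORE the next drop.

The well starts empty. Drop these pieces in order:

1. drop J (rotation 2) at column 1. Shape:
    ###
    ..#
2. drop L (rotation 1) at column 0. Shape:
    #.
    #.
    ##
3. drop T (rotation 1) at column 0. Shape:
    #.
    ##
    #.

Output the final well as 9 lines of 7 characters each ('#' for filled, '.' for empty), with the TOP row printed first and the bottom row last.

Answer: .......
#......
##.....
#......
#......
#......
##.....
.###...
...#...

Derivation:
Drop 1: J rot2 at col 1 lands with bottom-row=0; cleared 0 line(s) (total 0); column heights now [0 2 2 2 0 0 0], max=2
Drop 2: L rot1 at col 0 lands with bottom-row=2; cleared 0 line(s) (total 0); column heights now [5 3 2 2 0 0 0], max=5
Drop 3: T rot1 at col 0 lands with bottom-row=5; cleared 0 line(s) (total 0); column heights now [8 7 2 2 0 0 0], max=8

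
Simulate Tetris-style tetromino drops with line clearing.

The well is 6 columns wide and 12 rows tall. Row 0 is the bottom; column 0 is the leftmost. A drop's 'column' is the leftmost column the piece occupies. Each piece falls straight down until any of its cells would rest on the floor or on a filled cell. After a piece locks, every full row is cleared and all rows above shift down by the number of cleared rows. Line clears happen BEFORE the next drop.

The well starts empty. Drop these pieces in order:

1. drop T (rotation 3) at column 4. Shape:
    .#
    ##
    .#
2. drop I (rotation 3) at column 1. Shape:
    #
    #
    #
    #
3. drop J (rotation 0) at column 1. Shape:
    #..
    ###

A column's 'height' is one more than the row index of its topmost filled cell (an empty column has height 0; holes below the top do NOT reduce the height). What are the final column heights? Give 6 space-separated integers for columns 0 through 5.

Drop 1: T rot3 at col 4 lands with bottom-row=0; cleared 0 line(s) (total 0); column heights now [0 0 0 0 2 3], max=3
Drop 2: I rot3 at col 1 lands with bottom-row=0; cleared 0 line(s) (total 0); column heights now [0 4 0 0 2 3], max=4
Drop 3: J rot0 at col 1 lands with bottom-row=4; cleared 0 line(s) (total 0); column heights now [0 6 5 5 2 3], max=6

Answer: 0 6 5 5 2 3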